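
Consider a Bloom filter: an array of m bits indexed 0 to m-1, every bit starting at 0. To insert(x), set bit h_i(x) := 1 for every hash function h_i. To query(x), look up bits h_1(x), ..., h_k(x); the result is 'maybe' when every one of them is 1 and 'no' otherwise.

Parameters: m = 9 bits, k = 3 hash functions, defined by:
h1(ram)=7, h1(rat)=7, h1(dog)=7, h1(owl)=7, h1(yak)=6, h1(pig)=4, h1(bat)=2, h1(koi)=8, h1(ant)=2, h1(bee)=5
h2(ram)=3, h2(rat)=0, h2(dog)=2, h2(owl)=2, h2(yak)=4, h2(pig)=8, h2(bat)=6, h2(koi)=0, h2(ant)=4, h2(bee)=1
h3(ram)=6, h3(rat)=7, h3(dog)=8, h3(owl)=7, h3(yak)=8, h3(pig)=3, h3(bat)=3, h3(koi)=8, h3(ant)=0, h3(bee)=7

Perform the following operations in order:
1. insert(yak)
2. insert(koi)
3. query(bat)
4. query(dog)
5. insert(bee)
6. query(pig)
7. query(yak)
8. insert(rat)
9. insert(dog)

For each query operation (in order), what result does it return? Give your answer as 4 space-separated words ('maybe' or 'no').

Start: bits=000000000
Op 1: insert yak -> sets bits 4 6 8 -> bits=000010101
Op 2: insert koi -> sets bits 0 8 -> bits=100010101
Op 3: query bat -> checks bit2=0, bit3=0, bit6=1 (has a 0) -> no
Op 4: query dog -> checks bit2=0, bit7=0, bit8=1 (has a 0) -> no
Op 5: insert bee -> sets bits 1 5 7 -> bits=110011111
Op 6: query pig -> checks bit3=0, bit4=1, bit8=1 (has a 0) -> no
Op 7: query yak -> checks bit4=1, bit6=1, bit8=1 (all 1) -> maybe
Op 8: insert rat -> sets bits 0 7 -> bits=110011111
Op 9: insert dog -> sets bits 2 7 8 -> bits=111011111
Query results in order: no no no maybe

Answer: no no no maybe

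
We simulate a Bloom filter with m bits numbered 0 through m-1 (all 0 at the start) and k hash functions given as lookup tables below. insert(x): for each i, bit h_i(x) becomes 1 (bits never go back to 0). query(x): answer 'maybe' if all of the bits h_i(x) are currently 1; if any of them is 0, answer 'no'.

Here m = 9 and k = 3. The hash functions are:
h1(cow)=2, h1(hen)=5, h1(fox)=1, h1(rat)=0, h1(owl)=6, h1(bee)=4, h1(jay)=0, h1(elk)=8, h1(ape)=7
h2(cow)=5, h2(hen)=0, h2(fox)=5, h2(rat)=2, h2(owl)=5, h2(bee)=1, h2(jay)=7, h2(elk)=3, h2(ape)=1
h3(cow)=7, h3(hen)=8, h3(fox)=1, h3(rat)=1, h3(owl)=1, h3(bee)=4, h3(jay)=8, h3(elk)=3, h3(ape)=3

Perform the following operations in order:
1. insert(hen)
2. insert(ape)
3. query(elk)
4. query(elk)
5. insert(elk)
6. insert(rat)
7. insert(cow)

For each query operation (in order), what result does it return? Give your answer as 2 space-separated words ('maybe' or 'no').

Answer: maybe maybe

Derivation:
Start: bits=000000000
Op 1: insert hen -> sets bits 0 5 8 -> bits=100001001
Op 2: insert ape -> sets bits 1 3 7 -> bits=110101011
Op 3: query elk -> checks bit3=1, bit8=1 (all 1) -> maybe
Op 4: query elk -> checks bit3=1, bit8=1 (all 1) -> maybe
Op 5: insert elk -> sets bits 3 8 -> bits=110101011
Op 6: insert rat -> sets bits 0 1 2 -> bits=111101011
Op 7: insert cow -> sets bits 2 5 7 -> bits=111101011
Query results in order: maybe maybe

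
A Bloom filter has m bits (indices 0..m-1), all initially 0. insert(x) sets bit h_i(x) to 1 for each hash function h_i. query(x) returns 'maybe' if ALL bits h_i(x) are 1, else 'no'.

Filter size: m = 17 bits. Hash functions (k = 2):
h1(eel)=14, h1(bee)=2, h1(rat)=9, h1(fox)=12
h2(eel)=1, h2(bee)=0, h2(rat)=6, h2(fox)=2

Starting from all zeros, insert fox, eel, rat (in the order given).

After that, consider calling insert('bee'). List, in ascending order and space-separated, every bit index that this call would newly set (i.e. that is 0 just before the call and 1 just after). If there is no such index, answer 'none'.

Start: bits=00000000000000000
After insert 'fox': sets bits 2 12 -> bits=00100000000010000
After insert 'eel': sets bits 1 14 -> bits=01100000000010100
After insert 'rat': sets bits 6 9 -> bits=01100010010010100
insert 'bee' would touch bits 0 2; currently bit0=0, bit2=1
Bits that are 0 among those (would change 0->1): 0

Answer: 0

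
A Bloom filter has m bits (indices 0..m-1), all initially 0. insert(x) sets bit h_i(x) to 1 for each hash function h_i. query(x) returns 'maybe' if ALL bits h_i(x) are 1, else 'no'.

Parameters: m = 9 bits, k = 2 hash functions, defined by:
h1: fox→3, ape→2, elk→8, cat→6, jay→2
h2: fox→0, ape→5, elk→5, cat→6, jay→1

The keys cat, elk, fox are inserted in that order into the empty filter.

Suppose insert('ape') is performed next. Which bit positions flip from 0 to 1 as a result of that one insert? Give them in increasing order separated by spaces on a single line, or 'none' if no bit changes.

Answer: 2

Derivation:
Start: bits=000000000
After insert 'cat': sets bits 6 -> bits=000000100
After insert 'elk': sets bits 5 8 -> bits=000001101
After insert 'fox': sets bits 0 3 -> bits=100101101
insert 'ape' would touch bits 2 5; currently bit2=0, bit5=1
Bits that are 0 among those (would change 0->1): 2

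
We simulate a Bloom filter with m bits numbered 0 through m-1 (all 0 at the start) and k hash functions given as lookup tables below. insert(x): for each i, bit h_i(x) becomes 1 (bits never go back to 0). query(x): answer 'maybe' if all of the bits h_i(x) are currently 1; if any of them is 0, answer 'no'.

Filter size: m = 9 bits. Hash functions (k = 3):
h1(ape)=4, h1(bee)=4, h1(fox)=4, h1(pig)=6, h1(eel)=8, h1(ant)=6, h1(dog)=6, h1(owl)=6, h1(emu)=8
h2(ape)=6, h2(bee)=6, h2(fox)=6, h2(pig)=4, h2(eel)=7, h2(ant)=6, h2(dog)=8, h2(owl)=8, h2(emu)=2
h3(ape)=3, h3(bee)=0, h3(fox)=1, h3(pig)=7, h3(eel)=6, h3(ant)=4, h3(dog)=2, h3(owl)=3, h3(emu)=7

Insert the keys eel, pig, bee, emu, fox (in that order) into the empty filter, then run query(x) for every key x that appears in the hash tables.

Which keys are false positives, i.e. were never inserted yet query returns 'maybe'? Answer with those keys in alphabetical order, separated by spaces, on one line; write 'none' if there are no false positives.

Answer: ant dog

Derivation:
Start: bits=000000000
After insert 'eel': sets bits 6 7 8 -> bits=000000111
After insert 'pig': sets bits 4 6 7 -> bits=000010111
After insert 'bee': sets bits 0 4 6 -> bits=100010111
After insert 'emu': sets bits 2 7 8 -> bits=101010111
After insert 'fox': sets bits 1 4 6 -> bits=111010111
Not inserted: ant ape dog owl — query each against bits=111010111:
query ant: checks bit4=1, bit6=1 (all 1) -> maybe => FALSE POSITIVE
query ape: checks bit3=0, bit4=1, bit6=1 (has a 0) -> no => not a false positive
query dog: checks bit2=1, bit6=1, bit8=1 (all 1) -> maybe => FALSE POSITIVE
query owl: checks bit3=0, bit6=1, bit8=1 (has a 0) -> no => not a false positive
False positives (alphabetical): ant dog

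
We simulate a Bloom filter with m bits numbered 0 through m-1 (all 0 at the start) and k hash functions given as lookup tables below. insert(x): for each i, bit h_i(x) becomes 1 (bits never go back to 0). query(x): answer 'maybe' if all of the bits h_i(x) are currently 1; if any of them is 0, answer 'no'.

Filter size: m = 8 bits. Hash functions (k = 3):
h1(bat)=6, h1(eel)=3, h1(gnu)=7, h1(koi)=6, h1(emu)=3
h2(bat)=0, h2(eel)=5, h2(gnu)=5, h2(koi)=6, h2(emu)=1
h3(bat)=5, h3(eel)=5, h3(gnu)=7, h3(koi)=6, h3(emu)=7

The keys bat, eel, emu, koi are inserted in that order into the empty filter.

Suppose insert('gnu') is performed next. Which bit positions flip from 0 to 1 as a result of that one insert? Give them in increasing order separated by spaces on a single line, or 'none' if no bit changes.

Start: bits=00000000
After insert 'bat': sets bits 0 5 6 -> bits=10000110
After insert 'eel': sets bits 3 5 -> bits=10010110
After insert 'emu': sets bits 1 3 7 -> bits=11010111
After insert 'koi': sets bits 6 -> bits=11010111
insert 'gnu' would touch bits 5 7; currently bit5=1, bit7=1
Bits that are 0 among those (would change 0->1): none

Answer: none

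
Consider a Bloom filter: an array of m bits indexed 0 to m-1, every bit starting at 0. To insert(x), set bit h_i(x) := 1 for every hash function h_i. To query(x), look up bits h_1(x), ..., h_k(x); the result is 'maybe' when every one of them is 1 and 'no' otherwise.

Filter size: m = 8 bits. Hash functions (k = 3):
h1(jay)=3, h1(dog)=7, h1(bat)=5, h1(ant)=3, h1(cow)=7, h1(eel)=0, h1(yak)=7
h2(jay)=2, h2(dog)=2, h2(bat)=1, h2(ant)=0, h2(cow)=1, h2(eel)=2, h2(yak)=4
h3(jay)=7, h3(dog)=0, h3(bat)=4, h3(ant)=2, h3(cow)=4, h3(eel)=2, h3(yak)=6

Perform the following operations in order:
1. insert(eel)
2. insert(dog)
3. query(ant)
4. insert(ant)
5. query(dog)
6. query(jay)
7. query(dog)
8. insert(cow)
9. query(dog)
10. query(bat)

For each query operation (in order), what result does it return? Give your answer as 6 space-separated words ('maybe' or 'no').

Answer: no maybe maybe maybe maybe no

Derivation:
Start: bits=00000000
Op 1: insert eel -> sets bits 0 2 -> bits=10100000
Op 2: insert dog -> sets bits 0 2 7 -> bits=10100001
Op 3: query ant -> checks bit0=1, bit2=1, bit3=0 (has a 0) -> no
Op 4: insert ant -> sets bits 0 2 3 -> bits=10110001
Op 5: query dog -> checks bit0=1, bit2=1, bit7=1 (all 1) -> maybe
Op 6: query jay -> checks bit2=1, bit3=1, bit7=1 (all 1) -> maybe
Op 7: query dog -> checks bit0=1, bit2=1, bit7=1 (all 1) -> maybe
Op 8: insert cow -> sets bits 1 4 7 -> bits=11111001
Op 9: query dog -> checks bit0=1, bit2=1, bit7=1 (all 1) -> maybe
Op 10: query bat -> checks bit1=1, bit4=1, bit5=0 (has a 0) -> no
Query results in order: no maybe maybe maybe maybe no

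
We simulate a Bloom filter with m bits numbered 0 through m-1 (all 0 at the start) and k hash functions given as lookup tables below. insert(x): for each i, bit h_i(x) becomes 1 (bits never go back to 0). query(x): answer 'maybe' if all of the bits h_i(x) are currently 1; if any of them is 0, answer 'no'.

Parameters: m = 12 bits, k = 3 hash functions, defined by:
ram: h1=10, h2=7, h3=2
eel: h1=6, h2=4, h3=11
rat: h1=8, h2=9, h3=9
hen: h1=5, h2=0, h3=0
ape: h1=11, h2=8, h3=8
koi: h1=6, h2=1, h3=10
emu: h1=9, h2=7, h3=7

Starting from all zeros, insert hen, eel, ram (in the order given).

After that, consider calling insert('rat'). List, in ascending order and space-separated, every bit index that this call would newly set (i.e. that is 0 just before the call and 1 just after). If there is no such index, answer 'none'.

Start: bits=000000000000
After insert 'hen': sets bits 0 5 -> bits=100001000000
After insert 'eel': sets bits 4 6 11 -> bits=100011100001
After insert 'ram': sets bits 2 7 10 -> bits=101011110011
insert 'rat' would touch bits 8 9; currently bit8=0, bit9=0
Bits that are 0 among those (would change 0->1): 8 9

Answer: 8 9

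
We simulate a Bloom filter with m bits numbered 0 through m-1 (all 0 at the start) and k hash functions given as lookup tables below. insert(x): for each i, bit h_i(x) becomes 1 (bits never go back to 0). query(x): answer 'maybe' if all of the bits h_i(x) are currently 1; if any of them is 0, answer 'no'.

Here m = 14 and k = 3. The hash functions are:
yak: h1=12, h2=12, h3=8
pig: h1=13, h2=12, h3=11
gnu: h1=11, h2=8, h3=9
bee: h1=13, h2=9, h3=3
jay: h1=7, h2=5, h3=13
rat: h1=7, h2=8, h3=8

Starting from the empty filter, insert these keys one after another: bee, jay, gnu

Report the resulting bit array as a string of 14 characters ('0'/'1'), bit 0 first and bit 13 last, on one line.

Start: bits=00000000000000
After insert 'bee': sets bits 3 9 13 -> bits=00010000010001
After insert 'jay': sets bits 5 7 13 -> bits=00010101010001
After insert 'gnu': sets bits 8 9 11 -> bits=00010101110101

Answer: 00010101110101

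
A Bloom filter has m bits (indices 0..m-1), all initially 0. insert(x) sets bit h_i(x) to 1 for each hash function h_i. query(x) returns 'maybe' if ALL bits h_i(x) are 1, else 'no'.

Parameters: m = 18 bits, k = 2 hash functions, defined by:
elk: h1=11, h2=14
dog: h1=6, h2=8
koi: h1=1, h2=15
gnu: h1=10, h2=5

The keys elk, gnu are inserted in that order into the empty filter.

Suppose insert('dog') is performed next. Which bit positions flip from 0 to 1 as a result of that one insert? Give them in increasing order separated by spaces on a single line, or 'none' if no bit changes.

Answer: 6 8

Derivation:
Start: bits=000000000000000000
After insert 'elk': sets bits 11 14 -> bits=000000000001001000
After insert 'gnu': sets bits 5 10 -> bits=000001000011001000
insert 'dog' would touch bits 6 8; currently bit6=0, bit8=0
Bits that are 0 among those (would change 0->1): 6 8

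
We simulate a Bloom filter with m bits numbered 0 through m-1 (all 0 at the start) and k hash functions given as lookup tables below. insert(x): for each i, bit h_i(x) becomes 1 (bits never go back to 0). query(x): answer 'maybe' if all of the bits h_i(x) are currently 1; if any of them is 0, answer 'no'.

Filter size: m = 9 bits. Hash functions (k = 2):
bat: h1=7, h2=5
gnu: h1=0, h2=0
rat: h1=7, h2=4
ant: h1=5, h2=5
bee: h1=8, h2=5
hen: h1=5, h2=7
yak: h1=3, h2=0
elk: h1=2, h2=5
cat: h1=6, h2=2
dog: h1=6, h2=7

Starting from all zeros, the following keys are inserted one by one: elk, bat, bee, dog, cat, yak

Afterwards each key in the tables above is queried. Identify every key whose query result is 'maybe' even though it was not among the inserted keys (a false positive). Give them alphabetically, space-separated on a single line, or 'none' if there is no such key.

Start: bits=000000000
After insert 'elk': sets bits 2 5 -> bits=001001000
After insert 'bat': sets bits 5 7 -> bits=001001010
After insert 'bee': sets bits 5 8 -> bits=001001011
After insert 'dog': sets bits 6 7 -> bits=001001111
After insert 'cat': sets bits 2 6 -> bits=001001111
After insert 'yak': sets bits 0 3 -> bits=101101111
Not inserted: ant gnu hen rat — query each against bits=101101111:
query ant: checks bit5=1 (all 1) -> maybe => FALSE POSITIVE
query gnu: checks bit0=1 (all 1) -> maybe => FALSE POSITIVE
query hen: checks bit5=1, bit7=1 (all 1) -> maybe => FALSE POSITIVE
query rat: checks bit4=0, bit7=1 (has a 0) -> no => not a false positive
False positives (alphabetical): ant gnu hen

Answer: ant gnu hen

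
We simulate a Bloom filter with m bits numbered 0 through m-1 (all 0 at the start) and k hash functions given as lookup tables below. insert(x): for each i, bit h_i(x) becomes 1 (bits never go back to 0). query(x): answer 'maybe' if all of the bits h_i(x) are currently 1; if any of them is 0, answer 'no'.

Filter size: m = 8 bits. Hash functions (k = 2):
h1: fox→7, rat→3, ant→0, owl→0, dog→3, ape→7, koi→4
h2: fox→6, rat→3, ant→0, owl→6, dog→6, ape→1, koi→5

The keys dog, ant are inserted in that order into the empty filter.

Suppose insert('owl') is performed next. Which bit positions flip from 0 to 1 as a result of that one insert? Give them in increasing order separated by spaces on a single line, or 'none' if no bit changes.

Answer: none

Derivation:
Start: bits=00000000
After insert 'dog': sets bits 3 6 -> bits=00010010
After insert 'ant': sets bits 0 -> bits=10010010
insert 'owl' would touch bits 0 6; currently bit0=1, bit6=1
Bits that are 0 among those (would change 0->1): none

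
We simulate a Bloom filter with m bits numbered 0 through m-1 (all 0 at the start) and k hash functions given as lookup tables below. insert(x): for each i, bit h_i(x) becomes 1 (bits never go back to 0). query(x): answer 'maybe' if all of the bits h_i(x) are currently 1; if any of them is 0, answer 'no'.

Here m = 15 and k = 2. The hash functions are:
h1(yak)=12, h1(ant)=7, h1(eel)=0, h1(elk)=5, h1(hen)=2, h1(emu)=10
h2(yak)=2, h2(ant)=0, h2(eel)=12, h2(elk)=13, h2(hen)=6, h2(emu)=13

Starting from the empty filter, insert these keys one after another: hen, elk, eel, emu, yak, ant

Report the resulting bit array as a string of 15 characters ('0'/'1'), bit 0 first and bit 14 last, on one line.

Answer: 101001110010110

Derivation:
Start: bits=000000000000000
After insert 'hen': sets bits 2 6 -> bits=001000100000000
After insert 'elk': sets bits 5 13 -> bits=001001100000010
After insert 'eel': sets bits 0 12 -> bits=101001100000110
After insert 'emu': sets bits 10 13 -> bits=101001100010110
After insert 'yak': sets bits 2 12 -> bits=101001100010110
After insert 'ant': sets bits 0 7 -> bits=101001110010110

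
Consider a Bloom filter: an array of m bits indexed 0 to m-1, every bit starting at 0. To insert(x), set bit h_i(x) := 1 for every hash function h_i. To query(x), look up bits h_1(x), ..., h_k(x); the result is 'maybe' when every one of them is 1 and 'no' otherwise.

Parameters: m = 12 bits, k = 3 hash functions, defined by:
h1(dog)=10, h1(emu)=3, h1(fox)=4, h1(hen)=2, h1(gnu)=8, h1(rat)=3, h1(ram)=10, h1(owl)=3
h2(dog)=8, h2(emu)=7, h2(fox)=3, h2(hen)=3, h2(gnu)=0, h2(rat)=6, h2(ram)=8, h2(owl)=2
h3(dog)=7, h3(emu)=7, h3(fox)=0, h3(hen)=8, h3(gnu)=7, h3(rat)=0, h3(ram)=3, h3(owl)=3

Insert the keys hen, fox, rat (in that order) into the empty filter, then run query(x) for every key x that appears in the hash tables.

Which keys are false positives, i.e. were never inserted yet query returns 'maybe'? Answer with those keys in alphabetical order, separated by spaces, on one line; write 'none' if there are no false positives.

Answer: owl

Derivation:
Start: bits=000000000000
After insert 'hen': sets bits 2 3 8 -> bits=001100001000
After insert 'fox': sets bits 0 3 4 -> bits=101110001000
After insert 'rat': sets bits 0 3 6 -> bits=101110101000
Not inserted: dog emu gnu owl ram — query each against bits=101110101000:
query dog: checks bit7=0, bit8=1, bit10=0 (has a 0) -> no => not a false positive
query emu: checks bit3=1, bit7=0 (has a 0) -> no => not a false positive
query gnu: checks bit0=1, bit7=0, bit8=1 (has a 0) -> no => not a false positive
query owl: checks bit2=1, bit3=1 (all 1) -> maybe => FALSE POSITIVE
query ram: checks bit3=1, bit8=1, bit10=0 (has a 0) -> no => not a false positive
False positives (alphabetical): owl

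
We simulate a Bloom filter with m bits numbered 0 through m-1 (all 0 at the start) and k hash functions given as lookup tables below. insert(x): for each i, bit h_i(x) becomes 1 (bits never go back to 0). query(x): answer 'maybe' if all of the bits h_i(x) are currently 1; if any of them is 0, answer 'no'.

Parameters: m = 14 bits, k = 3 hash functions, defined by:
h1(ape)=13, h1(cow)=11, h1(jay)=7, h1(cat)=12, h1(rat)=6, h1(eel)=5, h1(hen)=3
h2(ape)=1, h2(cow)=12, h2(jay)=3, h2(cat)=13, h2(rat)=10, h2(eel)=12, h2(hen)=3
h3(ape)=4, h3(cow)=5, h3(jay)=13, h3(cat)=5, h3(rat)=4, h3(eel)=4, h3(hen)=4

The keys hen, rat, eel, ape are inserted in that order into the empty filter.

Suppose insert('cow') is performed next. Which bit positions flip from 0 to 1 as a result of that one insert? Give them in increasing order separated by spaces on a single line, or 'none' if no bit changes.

Answer: 11

Derivation:
Start: bits=00000000000000
After insert 'hen': sets bits 3 4 -> bits=00011000000000
After insert 'rat': sets bits 4 6 10 -> bits=00011010001000
After insert 'eel': sets bits 4 5 12 -> bits=00011110001010
After insert 'ape': sets bits 1 4 13 -> bits=01011110001011
insert 'cow' would touch bits 5 11 12; currently bit5=1, bit11=0, bit12=1
Bits that are 0 among those (would change 0->1): 11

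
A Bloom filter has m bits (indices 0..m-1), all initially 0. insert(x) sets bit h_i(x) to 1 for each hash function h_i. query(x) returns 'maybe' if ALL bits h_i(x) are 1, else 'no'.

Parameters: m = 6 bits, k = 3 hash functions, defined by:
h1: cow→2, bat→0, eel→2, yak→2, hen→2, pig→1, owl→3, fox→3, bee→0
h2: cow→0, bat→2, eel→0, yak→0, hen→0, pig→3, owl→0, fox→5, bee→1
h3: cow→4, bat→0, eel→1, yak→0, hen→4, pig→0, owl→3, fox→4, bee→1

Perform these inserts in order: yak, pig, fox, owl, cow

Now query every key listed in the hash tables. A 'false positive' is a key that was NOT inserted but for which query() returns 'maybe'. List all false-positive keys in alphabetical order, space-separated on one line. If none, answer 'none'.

Answer: bat bee eel hen

Derivation:
Start: bits=000000
After insert 'yak': sets bits 0 2 -> bits=101000
After insert 'pig': sets bits 0 1 3 -> bits=111100
After insert 'fox': sets bits 3 4 5 -> bits=111111
After insert 'owl': sets bits 0 3 -> bits=111111
After insert 'cow': sets bits 0 2 4 -> bits=111111
Not inserted: bat bee eel hen — query each against bits=111111:
query bat: checks bit0=1, bit2=1 (all 1) -> maybe => FALSE POSITIVE
query bee: checks bit0=1, bit1=1 (all 1) -> maybe => FALSE POSITIVE
query eel: checks bit0=1, bit1=1, bit2=1 (all 1) -> maybe => FALSE POSITIVE
query hen: checks bit0=1, bit2=1, bit4=1 (all 1) -> maybe => FALSE POSITIVE
False positives (alphabetical): bat bee eel hen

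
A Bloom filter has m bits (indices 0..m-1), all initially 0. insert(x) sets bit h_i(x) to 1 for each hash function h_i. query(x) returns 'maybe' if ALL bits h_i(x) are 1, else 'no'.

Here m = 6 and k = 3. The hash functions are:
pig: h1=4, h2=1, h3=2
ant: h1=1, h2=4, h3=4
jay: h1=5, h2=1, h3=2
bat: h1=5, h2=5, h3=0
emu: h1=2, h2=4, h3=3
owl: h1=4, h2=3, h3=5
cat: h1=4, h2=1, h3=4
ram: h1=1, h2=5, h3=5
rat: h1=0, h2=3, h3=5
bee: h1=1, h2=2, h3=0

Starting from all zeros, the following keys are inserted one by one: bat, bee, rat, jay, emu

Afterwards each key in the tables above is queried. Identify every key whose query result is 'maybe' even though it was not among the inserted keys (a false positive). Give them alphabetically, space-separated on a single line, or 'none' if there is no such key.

Answer: ant cat owl pig ram

Derivation:
Start: bits=000000
After insert 'bat': sets bits 0 5 -> bits=100001
After insert 'bee': sets bits 0 1 2 -> bits=111001
After insert 'rat': sets bits 0 3 5 -> bits=111101
After insert 'jay': sets bits 1 2 5 -> bits=111101
After insert 'emu': sets bits 2 3 4 -> bits=111111
Not inserted: ant cat owl pig ram — query each against bits=111111:
query ant: checks bit1=1, bit4=1 (all 1) -> maybe => FALSE POSITIVE
query cat: checks bit1=1, bit4=1 (all 1) -> maybe => FALSE POSITIVE
query owl: checks bit3=1, bit4=1, bit5=1 (all 1) -> maybe => FALSE POSITIVE
query pig: checks bit1=1, bit2=1, bit4=1 (all 1) -> maybe => FALSE POSITIVE
query ram: checks bit1=1, bit5=1 (all 1) -> maybe => FALSE POSITIVE
False positives (alphabetical): ant cat owl pig ram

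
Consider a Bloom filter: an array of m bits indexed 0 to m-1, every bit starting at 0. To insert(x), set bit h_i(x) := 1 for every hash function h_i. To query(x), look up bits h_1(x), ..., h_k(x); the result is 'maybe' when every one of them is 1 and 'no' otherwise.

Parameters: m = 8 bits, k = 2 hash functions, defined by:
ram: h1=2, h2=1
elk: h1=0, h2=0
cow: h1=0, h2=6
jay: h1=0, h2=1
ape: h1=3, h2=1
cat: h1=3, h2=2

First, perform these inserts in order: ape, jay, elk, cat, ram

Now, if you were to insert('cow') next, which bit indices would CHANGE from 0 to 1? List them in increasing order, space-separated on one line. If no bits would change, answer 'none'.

Start: bits=00000000
After insert 'ape': sets bits 1 3 -> bits=01010000
After insert 'jay': sets bits 0 1 -> bits=11010000
After insert 'elk': sets bits 0 -> bits=11010000
After insert 'cat': sets bits 2 3 -> bits=11110000
After insert 'ram': sets bits 1 2 -> bits=11110000
insert 'cow' would touch bits 0 6; currently bit0=1, bit6=0
Bits that are 0 among those (would change 0->1): 6

Answer: 6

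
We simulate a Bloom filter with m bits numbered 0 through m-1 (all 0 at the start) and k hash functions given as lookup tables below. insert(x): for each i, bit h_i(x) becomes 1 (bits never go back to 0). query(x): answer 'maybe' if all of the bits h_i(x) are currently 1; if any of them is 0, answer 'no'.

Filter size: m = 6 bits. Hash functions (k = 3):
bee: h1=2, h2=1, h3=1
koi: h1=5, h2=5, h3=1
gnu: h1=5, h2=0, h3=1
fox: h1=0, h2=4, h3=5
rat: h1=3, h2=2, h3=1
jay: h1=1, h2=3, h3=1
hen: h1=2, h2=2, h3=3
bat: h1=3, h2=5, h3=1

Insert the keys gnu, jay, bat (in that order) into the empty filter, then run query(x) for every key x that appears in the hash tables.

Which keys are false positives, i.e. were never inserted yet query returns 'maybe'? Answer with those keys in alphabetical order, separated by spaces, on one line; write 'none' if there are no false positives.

Answer: koi

Derivation:
Start: bits=000000
After insert 'gnu': sets bits 0 1 5 -> bits=110001
After insert 'jay': sets bits 1 3 -> bits=110101
After insert 'bat': sets bits 1 3 5 -> bits=110101
Not inserted: bee fox hen koi rat — query each against bits=110101:
query bee: checks bit1=1, bit2=0 (has a 0) -> no => not a false positive
query fox: checks bit0=1, bit4=0, bit5=1 (has a 0) -> no => not a false positive
query hen: checks bit2=0, bit3=1 (has a 0) -> no => not a false positive
query koi: checks bit1=1, bit5=1 (all 1) -> maybe => FALSE POSITIVE
query rat: checks bit1=1, bit2=0, bit3=1 (has a 0) -> no => not a false positive
False positives (alphabetical): koi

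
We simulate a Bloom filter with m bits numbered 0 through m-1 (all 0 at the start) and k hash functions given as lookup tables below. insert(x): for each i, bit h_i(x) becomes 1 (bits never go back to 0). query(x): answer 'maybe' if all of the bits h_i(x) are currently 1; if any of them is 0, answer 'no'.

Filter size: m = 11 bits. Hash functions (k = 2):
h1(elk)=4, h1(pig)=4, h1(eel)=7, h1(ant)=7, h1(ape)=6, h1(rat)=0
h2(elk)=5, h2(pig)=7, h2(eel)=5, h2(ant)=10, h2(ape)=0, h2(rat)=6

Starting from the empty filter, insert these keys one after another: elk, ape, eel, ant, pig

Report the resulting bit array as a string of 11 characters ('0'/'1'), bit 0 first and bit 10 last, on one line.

Answer: 10001111001

Derivation:
Start: bits=00000000000
After insert 'elk': sets bits 4 5 -> bits=00001100000
After insert 'ape': sets bits 0 6 -> bits=10001110000
After insert 'eel': sets bits 5 7 -> bits=10001111000
After insert 'ant': sets bits 7 10 -> bits=10001111001
After insert 'pig': sets bits 4 7 -> bits=10001111001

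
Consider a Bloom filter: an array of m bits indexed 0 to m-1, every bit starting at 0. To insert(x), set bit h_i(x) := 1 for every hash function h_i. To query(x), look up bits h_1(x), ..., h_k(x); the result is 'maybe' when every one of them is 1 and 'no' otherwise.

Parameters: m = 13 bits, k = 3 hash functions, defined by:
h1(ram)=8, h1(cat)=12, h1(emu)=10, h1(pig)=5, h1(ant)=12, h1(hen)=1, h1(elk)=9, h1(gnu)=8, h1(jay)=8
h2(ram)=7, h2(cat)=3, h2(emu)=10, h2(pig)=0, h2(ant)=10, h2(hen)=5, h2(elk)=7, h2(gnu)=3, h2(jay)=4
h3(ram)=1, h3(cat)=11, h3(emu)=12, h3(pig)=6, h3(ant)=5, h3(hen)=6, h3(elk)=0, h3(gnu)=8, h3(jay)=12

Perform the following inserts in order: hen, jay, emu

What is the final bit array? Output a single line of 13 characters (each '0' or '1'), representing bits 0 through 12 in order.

Start: bits=0000000000000
After insert 'hen': sets bits 1 5 6 -> bits=0100011000000
After insert 'jay': sets bits 4 8 12 -> bits=0100111010001
After insert 'emu': sets bits 10 12 -> bits=0100111010101

Answer: 0100111010101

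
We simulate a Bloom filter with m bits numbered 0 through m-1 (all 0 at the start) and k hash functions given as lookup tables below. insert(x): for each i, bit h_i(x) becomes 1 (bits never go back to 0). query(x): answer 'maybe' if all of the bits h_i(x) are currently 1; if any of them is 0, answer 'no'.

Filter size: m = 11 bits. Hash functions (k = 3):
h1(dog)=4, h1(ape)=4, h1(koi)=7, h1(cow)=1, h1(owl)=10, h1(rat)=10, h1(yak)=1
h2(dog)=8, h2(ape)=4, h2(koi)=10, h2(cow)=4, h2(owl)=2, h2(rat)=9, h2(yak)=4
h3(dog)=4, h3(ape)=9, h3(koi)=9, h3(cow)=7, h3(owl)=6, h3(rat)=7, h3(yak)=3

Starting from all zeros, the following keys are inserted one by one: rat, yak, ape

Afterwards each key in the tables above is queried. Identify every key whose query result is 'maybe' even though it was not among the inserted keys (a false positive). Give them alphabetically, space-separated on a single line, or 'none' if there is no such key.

Answer: cow koi

Derivation:
Start: bits=00000000000
After insert 'rat': sets bits 7 9 10 -> bits=00000001011
After insert 'yak': sets bits 1 3 4 -> bits=01011001011
After insert 'ape': sets bits 4 9 -> bits=01011001011
Not inserted: cow dog koi owl — query each against bits=01011001011:
query cow: checks bit1=1, bit4=1, bit7=1 (all 1) -> maybe => FALSE POSITIVE
query dog: checks bit4=1, bit8=0 (has a 0) -> no => not a false positive
query koi: checks bit7=1, bit9=1, bit10=1 (all 1) -> maybe => FALSE POSITIVE
query owl: checks bit2=0, bit6=0, bit10=1 (has a 0) -> no => not a false positive
False positives (alphabetical): cow koi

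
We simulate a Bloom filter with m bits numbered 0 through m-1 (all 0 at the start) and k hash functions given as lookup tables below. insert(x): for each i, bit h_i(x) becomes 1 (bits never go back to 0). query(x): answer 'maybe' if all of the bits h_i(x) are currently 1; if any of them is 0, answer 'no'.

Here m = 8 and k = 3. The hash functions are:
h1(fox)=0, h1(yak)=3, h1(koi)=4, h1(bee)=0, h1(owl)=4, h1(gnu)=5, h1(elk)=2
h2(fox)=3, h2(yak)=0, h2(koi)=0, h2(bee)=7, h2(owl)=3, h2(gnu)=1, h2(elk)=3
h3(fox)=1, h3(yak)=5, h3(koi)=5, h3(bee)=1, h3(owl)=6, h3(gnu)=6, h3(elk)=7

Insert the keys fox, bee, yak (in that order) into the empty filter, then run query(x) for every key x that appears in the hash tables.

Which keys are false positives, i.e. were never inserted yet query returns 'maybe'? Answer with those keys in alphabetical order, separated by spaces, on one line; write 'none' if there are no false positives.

Start: bits=00000000
After insert 'fox': sets bits 0 1 3 -> bits=11010000
After insert 'bee': sets bits 0 1 7 -> bits=11010001
After insert 'yak': sets bits 0 3 5 -> bits=11010101
Not inserted: elk gnu koi owl — query each against bits=11010101:
query elk: checks bit2=0, bit3=1, bit7=1 (has a 0) -> no => not a false positive
query gnu: checks bit1=1, bit5=1, bit6=0 (has a 0) -> no => not a false positive
query koi: checks bit0=1, bit4=0, bit5=1 (has a 0) -> no => not a false positive
query owl: checks bit3=1, bit4=0, bit6=0 (has a 0) -> no => not a false positive
False positives (alphabetical): none

Answer: none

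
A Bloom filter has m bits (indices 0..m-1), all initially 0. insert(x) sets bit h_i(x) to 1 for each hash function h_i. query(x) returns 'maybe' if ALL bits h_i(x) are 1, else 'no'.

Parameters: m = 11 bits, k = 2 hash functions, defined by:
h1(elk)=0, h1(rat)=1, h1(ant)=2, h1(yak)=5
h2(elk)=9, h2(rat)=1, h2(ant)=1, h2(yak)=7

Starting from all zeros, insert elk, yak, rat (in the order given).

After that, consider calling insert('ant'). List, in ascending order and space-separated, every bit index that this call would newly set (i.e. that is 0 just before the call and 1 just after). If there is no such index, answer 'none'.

Start: bits=00000000000
After insert 'elk': sets bits 0 9 -> bits=10000000010
After insert 'yak': sets bits 5 7 -> bits=10000101010
After insert 'rat': sets bits 1 -> bits=11000101010
insert 'ant' would touch bits 1 2; currently bit1=1, bit2=0
Bits that are 0 among those (would change 0->1): 2

Answer: 2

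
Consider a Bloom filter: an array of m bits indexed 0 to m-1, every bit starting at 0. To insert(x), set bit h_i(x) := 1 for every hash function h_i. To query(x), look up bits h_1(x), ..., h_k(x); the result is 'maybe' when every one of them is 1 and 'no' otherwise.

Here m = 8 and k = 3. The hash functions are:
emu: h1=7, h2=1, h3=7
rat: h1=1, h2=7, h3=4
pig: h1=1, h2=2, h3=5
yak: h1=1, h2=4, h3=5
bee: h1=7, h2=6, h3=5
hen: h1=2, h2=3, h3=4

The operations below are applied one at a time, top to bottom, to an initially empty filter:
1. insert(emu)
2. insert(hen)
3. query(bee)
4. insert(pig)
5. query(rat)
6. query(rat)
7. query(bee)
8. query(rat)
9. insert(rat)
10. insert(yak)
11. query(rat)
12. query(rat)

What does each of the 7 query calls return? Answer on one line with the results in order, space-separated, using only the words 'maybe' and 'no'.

Start: bits=00000000
Op 1: insert emu -> sets bits 1 7 -> bits=01000001
Op 2: insert hen -> sets bits 2 3 4 -> bits=01111001
Op 3: query bee -> checks bit5=0, bit6=0, bit7=1 (has a 0) -> no
Op 4: insert pig -> sets bits 1 2 5 -> bits=01111101
Op 5: query rat -> checks bit1=1, bit4=1, bit7=1 (all 1) -> maybe
Op 6: query rat -> checks bit1=1, bit4=1, bit7=1 (all 1) -> maybe
Op 7: query bee -> checks bit5=1, bit6=0, bit7=1 (has a 0) -> no
Op 8: query rat -> checks bit1=1, bit4=1, bit7=1 (all 1) -> maybe
Op 9: insert rat -> sets bits 1 4 7 -> bits=01111101
Op 10: insert yak -> sets bits 1 4 5 -> bits=01111101
Op 11: query rat -> checks bit1=1, bit4=1, bit7=1 (all 1) -> maybe
Op 12: query rat -> checks bit1=1, bit4=1, bit7=1 (all 1) -> maybe
Query results in order: no maybe maybe no maybe maybe maybe

Answer: no maybe maybe no maybe maybe maybe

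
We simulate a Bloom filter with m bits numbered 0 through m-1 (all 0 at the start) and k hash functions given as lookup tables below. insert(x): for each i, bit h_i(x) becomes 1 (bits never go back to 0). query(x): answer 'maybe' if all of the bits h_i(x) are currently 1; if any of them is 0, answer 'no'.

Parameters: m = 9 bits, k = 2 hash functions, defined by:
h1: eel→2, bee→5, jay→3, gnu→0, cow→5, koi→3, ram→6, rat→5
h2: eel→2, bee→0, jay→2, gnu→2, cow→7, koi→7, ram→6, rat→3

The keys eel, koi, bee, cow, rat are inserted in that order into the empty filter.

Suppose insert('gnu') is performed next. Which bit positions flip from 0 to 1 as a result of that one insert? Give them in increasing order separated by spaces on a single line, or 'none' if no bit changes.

Start: bits=000000000
After insert 'eel': sets bits 2 -> bits=001000000
After insert 'koi': sets bits 3 7 -> bits=001100010
After insert 'bee': sets bits 0 5 -> bits=101101010
After insert 'cow': sets bits 5 7 -> bits=101101010
After insert 'rat': sets bits 3 5 -> bits=101101010
insert 'gnu' would touch bits 0 2; currently bit0=1, bit2=1
Bits that are 0 among those (would change 0->1): none

Answer: none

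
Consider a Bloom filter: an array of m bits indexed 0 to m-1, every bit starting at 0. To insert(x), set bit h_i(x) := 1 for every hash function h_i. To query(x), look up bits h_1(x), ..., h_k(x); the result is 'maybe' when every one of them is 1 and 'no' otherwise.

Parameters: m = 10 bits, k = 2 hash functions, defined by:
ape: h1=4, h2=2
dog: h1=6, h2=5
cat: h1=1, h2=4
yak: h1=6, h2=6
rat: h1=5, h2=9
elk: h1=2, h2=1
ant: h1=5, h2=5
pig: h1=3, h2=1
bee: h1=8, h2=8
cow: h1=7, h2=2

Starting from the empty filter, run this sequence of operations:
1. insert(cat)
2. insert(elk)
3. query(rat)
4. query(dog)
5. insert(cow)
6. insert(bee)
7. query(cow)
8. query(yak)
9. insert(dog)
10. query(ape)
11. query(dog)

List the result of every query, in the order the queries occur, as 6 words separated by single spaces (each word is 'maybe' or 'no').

Start: bits=0000000000
Op 1: insert cat -> sets bits 1 4 -> bits=0100100000
Op 2: insert elk -> sets bits 1 2 -> bits=0110100000
Op 3: query rat -> checks bit5=0, bit9=0 (has a 0) -> no
Op 4: query dog -> checks bit5=0, bit6=0 (has a 0) -> no
Op 5: insert cow -> sets bits 2 7 -> bits=0110100100
Op 6: insert bee -> sets bits 8 -> bits=0110100110
Op 7: query cow -> checks bit2=1, bit7=1 (all 1) -> maybe
Op 8: query yak -> checks bit6=0 (has a 0) -> no
Op 9: insert dog -> sets bits 5 6 -> bits=0110111110
Op 10: query ape -> checks bit2=1, bit4=1 (all 1) -> maybe
Op 11: query dog -> checks bit5=1, bit6=1 (all 1) -> maybe
Query results in order: no no maybe no maybe maybe

Answer: no no maybe no maybe maybe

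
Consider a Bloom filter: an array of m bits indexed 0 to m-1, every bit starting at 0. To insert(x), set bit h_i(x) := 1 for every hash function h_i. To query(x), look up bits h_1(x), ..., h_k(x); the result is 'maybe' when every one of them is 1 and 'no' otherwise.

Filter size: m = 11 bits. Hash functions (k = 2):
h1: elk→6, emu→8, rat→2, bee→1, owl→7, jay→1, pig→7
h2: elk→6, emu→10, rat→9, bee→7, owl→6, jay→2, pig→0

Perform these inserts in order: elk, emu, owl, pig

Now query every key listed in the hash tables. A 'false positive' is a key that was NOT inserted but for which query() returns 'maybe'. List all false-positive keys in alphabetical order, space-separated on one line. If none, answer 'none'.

Answer: none

Derivation:
Start: bits=00000000000
After insert 'elk': sets bits 6 -> bits=00000010000
After insert 'emu': sets bits 8 10 -> bits=00000010101
After insert 'owl': sets bits 6 7 -> bits=00000011101
After insert 'pig': sets bits 0 7 -> bits=10000011101
Not inserted: bee jay rat — query each against bits=10000011101:
query bee: checks bit1=0, bit7=1 (has a 0) -> no => not a false positive
query jay: checks bit1=0, bit2=0 (has a 0) -> no => not a false positive
query rat: checks bit2=0, bit9=0 (has a 0) -> no => not a false positive
False positives (alphabetical): none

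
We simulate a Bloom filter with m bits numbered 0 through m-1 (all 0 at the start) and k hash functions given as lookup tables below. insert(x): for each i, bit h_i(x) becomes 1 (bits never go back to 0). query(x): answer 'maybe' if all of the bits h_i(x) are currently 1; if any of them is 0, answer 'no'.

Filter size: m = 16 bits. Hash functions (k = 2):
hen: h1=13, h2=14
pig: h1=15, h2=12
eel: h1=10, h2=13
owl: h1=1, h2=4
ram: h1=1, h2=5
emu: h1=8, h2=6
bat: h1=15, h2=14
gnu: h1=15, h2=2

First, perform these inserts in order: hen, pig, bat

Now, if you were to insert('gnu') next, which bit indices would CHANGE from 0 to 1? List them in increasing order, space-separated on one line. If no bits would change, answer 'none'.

Start: bits=0000000000000000
After insert 'hen': sets bits 13 14 -> bits=0000000000000110
After insert 'pig': sets bits 12 15 -> bits=0000000000001111
After insert 'bat': sets bits 14 15 -> bits=0000000000001111
insert 'gnu' would touch bits 2 15; currently bit2=0, bit15=1
Bits that are 0 among those (would change 0->1): 2

Answer: 2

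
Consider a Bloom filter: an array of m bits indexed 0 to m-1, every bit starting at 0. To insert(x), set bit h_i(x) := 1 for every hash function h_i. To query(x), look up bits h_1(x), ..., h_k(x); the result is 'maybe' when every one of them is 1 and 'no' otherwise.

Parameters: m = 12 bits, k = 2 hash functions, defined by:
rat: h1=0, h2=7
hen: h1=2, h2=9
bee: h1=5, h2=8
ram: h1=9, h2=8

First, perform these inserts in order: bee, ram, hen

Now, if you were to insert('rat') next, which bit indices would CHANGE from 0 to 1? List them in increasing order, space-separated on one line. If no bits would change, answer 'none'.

Start: bits=000000000000
After insert 'bee': sets bits 5 8 -> bits=000001001000
After insert 'ram': sets bits 8 9 -> bits=000001001100
After insert 'hen': sets bits 2 9 -> bits=001001001100
insert 'rat' would touch bits 0 7; currently bit0=0, bit7=0
Bits that are 0 among those (would change 0->1): 0 7

Answer: 0 7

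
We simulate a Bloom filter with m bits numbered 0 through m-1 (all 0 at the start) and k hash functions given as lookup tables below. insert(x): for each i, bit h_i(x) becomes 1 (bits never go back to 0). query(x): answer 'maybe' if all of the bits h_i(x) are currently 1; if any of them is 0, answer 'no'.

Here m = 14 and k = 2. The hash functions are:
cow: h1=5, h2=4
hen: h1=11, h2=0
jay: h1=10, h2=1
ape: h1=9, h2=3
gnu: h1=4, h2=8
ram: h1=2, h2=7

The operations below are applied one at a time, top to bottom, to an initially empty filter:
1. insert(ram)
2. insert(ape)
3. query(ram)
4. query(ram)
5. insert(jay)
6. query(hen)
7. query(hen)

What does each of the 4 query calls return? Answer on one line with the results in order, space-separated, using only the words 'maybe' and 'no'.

Answer: maybe maybe no no

Derivation:
Start: bits=00000000000000
Op 1: insert ram -> sets bits 2 7 -> bits=00100001000000
Op 2: insert ape -> sets bits 3 9 -> bits=00110001010000
Op 3: query ram -> checks bit2=1, bit7=1 (all 1) -> maybe
Op 4: query ram -> checks bit2=1, bit7=1 (all 1) -> maybe
Op 5: insert jay -> sets bits 1 10 -> bits=01110001011000
Op 6: query hen -> checks bit0=0, bit11=0 (has a 0) -> no
Op 7: query hen -> checks bit0=0, bit11=0 (has a 0) -> no
Query results in order: maybe maybe no no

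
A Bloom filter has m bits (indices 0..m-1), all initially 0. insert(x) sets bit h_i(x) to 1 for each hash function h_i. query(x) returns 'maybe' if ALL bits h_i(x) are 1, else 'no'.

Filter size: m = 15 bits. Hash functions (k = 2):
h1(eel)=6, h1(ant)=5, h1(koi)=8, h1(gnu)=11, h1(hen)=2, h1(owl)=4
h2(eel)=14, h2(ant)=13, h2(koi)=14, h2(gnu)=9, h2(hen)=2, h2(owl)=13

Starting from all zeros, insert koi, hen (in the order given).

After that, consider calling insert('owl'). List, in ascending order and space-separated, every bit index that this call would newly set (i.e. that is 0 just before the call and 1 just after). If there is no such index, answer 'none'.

Answer: 4 13

Derivation:
Start: bits=000000000000000
After insert 'koi': sets bits 8 14 -> bits=000000001000001
After insert 'hen': sets bits 2 -> bits=001000001000001
insert 'owl' would touch bits 4 13; currently bit4=0, bit13=0
Bits that are 0 among those (would change 0->1): 4 13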